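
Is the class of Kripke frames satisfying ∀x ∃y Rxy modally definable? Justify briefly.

Yes, by □p → ◇p

The condition is seriality. A defining modal formula is □p → ◇p.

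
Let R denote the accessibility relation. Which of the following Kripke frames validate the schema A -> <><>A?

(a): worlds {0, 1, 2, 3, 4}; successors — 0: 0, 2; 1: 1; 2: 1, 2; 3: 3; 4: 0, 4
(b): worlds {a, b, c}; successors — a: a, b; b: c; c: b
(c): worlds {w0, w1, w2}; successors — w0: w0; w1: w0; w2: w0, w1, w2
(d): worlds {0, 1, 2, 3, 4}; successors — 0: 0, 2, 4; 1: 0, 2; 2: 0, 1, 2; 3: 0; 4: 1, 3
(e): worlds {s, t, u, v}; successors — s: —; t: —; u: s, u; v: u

This is the axiom for a generalized confluence (Geach) condition; its first-order frame correspondent is forall x exists w (x = w & x R^2 w).
(a): condition met.
(b): condition met.
(c): fails — at w1 but no w with w1=w and w1R²w.
(d): fails — at 3 but no w with 3=w and 3R²w.
(e): fails — at s but no w with s=w and sR²w.

(a), (b)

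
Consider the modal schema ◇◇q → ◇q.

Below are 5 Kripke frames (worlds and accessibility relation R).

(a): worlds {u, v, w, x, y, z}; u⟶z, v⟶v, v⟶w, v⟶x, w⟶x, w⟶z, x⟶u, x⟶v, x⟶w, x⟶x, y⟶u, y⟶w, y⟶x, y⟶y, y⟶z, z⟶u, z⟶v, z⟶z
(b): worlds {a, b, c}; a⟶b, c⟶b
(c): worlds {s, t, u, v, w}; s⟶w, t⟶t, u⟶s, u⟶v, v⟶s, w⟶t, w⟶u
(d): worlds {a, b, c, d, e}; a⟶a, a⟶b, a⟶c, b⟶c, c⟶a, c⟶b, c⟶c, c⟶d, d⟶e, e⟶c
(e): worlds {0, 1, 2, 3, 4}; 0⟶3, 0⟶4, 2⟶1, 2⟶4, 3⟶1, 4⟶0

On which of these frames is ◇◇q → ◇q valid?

(b)

This is the axiom for a generalized confluence (Geach) condition; its first-order frame correspondent is ∀x ∀y (xR²y → ∃w (y = w ∧ xRw)).
(a): fails — uR²u but no t with u=t and uRt.
(b): ✓.
(c): fails — sR²t but no w* with t=w* and sRw*.
(d): fails — aR²d but no w with d=w and aRw.
(e): fails — 0R²0 but no w with 0=w and 0Rw.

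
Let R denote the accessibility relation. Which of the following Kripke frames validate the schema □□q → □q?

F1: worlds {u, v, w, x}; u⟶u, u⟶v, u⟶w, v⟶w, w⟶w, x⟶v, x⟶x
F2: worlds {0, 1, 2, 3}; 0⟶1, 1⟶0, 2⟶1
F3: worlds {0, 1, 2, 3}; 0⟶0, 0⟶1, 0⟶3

F1, F3

The schema corresponds to density: ∀x ∀y (Rxy → ∃z (Rxz ∧ Rzy)).
F1: condition met.
F2: fails — R01 but no z with R0z and Rz1.
F3: condition met.
Valid on: F1, F3.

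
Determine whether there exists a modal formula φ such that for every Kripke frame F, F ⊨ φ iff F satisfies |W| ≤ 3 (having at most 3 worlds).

Modal frame validity is preserved under disjoint unions.
Any modal formula valid on each of 4 disjoint one-world frames is valid on their disjoint union (validity is preserved under disjoint unions). Each one-world frame has |W|=1≤3, but the union has |W|=4.
So no modal formula (or set of formulas) defines exactly the |W|≤3 frames.

No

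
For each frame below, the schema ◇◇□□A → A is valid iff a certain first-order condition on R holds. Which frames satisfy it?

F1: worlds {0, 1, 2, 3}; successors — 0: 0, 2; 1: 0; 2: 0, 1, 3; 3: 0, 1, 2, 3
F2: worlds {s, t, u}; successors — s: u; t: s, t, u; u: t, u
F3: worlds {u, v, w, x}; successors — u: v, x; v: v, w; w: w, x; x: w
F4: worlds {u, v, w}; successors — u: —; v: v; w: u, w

This is the axiom for a generalized confluence (Geach) condition; its first-order frame correspondent is ∀x ∀y (xR²y → ∃w (yR²w ∧ x = w)).
F1: fails — 3R²1 but no w with 1R²w and 3=w.
F2: holds.
F3: fails — uR²v but no t with vR²t and u=t.
F4: fails — wR²u but no t with uR²t and w=t.

F2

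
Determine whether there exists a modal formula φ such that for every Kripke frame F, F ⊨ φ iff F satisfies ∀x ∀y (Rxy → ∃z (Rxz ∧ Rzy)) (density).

This is a Sahlqvist condition; the C4 axiom □□r → □r defines it.
Suppose □□r→□r is valid. Take Rxy and set V(r)={w : xR²w}. Then □□r at x, so □r at x, so r at y, i.e. ∃z(Rxz∧Rzy).

Yes, by □□r → □r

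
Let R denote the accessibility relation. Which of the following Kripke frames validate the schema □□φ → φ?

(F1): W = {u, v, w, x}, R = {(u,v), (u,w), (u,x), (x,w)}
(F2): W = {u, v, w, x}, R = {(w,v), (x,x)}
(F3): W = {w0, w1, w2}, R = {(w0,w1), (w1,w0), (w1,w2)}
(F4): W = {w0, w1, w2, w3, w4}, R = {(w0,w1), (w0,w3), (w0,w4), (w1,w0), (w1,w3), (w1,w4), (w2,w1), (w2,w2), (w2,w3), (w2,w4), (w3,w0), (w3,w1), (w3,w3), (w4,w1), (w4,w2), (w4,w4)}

The schema corresponds to a generalized confluence (Geach) condition: ∀x ∃w (xR²w ∧ x = w).
(F1): fails — at u but no t with uR²t and u=t.
(F2): fails — at u but no t with uR²t and u=t.
(F3): fails — at w2 but no w with w2R²w and w2=w.
(F4): satisfies the condition.

(F4)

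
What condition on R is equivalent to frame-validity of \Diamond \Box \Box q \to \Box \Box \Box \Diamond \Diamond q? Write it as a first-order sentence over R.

This is a Sahlqvist (Geach-type) schema ◇^1□^2q → □^3◇^2q.
Minimal-valuation argument: fix x; take any y with xR^1y and any z with xR^3z. Set V(q) to the set of worlds R-reachable from y in exactly 2 steps. Then □^2q holds at y, so the antecedent holds at x; validity forces ◇^2q at z, giving a w with zR^2w and yR^2w.
First-order correspondent: \forall x \forall y \forall z ((xRy \wedge x R^3 z) \to \exists w (y R^2 w \wedge z R^2 w)).

\forall x \forall y \forall z ((xRy \wedge x R^3 z) \to \exists w (y R^2 w \wedge z R^2 w))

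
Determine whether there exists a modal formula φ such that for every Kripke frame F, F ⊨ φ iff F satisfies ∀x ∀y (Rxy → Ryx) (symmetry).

Yes — defined by p → □◇p

The condition is symmetry. A defining modal formula is p → □◇p.
Suppose p→□◇p is valid. Take Rxy and set V(p)={x}. Then p at x, so □◇p at x, so ◇p at y, so some z with Ryz has p; z=x, i.e. Ryx.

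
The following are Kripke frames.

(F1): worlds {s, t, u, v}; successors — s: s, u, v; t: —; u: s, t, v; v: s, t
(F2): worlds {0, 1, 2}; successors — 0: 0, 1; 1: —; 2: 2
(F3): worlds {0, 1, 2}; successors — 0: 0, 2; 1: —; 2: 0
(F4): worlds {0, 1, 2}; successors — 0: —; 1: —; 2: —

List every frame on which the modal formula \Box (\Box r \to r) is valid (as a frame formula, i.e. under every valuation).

The schema corresponds to shift-reflexivity: \forall x \forall y (Rxy \to Ryy).
(F1): fails — Ruv but not Rvv.
(F2): fails — R01 but not R11.
(F3): fails — R02 but not R22.
(F4): holds.

(F4)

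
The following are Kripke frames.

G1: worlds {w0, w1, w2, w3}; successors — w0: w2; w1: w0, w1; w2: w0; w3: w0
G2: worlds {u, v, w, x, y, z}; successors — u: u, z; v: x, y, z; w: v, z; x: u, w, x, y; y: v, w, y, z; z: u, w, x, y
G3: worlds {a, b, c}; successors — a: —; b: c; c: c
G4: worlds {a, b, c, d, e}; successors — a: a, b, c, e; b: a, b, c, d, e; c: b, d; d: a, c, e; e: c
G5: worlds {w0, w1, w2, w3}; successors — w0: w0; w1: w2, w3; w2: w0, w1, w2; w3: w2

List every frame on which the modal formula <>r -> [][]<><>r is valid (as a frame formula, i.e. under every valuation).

G3

The schema corresponds to a generalized confluence (Geach) condition: forall x forall y forall z ((xRy & x R^2 z) -> exists w (y = w & z R^2 w)).
G1: fails — w0Rw2, w0R²w0 but no w with w2=w and w0R²w.
G2: fails — wRv, wR²u but no t with v=t and uR²t.
G3: condition met.
G4: fails — aRa, aR²e but no w with a=w and eR²w.
G5: fails — w1Rw2, w1R²w0 but no w with w2=w and w0R²w.
Valid on: G3.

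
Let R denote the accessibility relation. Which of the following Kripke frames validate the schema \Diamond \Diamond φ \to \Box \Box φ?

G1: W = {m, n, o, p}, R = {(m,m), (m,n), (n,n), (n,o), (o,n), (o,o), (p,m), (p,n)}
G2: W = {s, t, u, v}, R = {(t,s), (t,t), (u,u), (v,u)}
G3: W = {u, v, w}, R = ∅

G3

This is the axiom for a generalized confluence (Geach) condition; its first-order frame correspondent is \forall x \forall y \forall z ((x R^2 y \wedge x R^2 z) \to \exists w (y = w \wedge z = w)).
G1: fails — mR²m, mR²n but m ≠ n.
G2: fails — tR²s, tR²t but s ≠ t.
G3: condition met.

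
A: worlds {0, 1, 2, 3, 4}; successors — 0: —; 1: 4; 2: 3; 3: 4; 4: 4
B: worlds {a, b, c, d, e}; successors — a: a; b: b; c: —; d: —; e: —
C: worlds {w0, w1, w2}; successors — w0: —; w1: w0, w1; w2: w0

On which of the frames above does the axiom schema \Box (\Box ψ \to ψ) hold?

B

The schema corresponds to shift-reflexivity: \forall x \forall y (Rxy \to Ryy).
A: fails — R23 but not R33.
B: ✓.
C: fails — Rw1w0 but not Rw0w0.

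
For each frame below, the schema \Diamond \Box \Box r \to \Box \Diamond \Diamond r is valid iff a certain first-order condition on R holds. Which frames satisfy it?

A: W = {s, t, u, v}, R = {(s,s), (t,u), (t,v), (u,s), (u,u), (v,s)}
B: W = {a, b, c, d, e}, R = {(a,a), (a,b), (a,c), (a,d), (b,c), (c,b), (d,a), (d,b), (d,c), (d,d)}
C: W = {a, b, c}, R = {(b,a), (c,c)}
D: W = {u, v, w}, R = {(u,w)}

A

Frame correspondent (Sahlqvist): \forall x \forall y \forall z ((xRy \wedge xRz) \to \exists w (y R^2 w \wedge z R^2 w)) — i.e. a generalized confluence (Geach) condition.
A: satisfies the condition.
B: fails — aRb, aRc but no w with bR²w and cR²w.
C: fails — bRa, bRa but no w with aR²w and aR²w.
D: fails — uRw, uRw but no t with wR²t and wR²t.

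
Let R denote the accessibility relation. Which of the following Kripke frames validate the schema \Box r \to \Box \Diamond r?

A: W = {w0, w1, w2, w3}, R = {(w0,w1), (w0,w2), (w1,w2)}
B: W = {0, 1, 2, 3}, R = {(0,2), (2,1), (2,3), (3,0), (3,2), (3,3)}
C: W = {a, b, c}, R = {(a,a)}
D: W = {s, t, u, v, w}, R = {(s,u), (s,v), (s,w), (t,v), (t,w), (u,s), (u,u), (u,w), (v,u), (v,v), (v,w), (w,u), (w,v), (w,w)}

C, D

This is the axiom for a generalized confluence (Geach) condition; its first-order frame correspondent is \forall x \forall z (xRz \to \exists w (xRw \wedge zRw)).
A: fails — w0Rw2 but no w with w0Rw and w2Rw.
B: fails — 0R2 but no w with 0Rw and 2Rw.
C: satisfies the condition.
D: satisfies the condition.
Valid on: C, D.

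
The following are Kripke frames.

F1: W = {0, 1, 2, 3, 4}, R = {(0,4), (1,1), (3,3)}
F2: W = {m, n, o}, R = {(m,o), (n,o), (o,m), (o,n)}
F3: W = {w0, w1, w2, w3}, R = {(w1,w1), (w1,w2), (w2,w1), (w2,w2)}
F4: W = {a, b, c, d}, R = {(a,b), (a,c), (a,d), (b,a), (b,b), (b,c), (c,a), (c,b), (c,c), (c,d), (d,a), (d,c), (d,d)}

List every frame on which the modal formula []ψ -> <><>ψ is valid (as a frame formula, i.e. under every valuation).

F4

The schema corresponds to a generalized confluence (Geach) condition: forall x exists w (xRw & x R^2 w).
F1: fails — at 0 but no w with 0Rw and 0R²w.
F2: fails — at m but no w with mRw and mR²w.
F3: fails — at w0 but no w with w0Rw and w0R²w.
F4: ✓.
Valid on: F4.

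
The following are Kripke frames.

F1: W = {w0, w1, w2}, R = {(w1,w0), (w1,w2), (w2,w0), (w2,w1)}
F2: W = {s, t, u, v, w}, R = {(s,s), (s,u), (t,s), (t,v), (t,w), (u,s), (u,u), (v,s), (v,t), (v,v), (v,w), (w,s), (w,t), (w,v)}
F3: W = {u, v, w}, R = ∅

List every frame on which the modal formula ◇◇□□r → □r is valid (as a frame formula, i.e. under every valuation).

The schema corresponds to a generalized confluence (Geach) condition: ∀x ∀y ∀z ((xR²y ∧ xRz) → ∃w (yR²w ∧ z = w)).
F1: fails — w1R²w0, w1Rw0 but no w with w0R²w and w0=w.
F2: fails — tR²s, tRv but no w* with sR²w* and v=w*.
F3: ✓.

F3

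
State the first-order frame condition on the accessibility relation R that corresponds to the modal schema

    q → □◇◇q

∀x ∀z (xRz → ∃w (x = w ∧ zR²w))

This is a Sahlqvist (Geach-type) schema ◇^0□^0q → □^1◇^2q.
First-order correspondent: ∀x ∀z (xRz → ∃w (x = w ∧ zR²w)).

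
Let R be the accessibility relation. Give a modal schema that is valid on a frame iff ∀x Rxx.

This is reflexivity; the standard corresponding axiom is T: □p → p.

□p → p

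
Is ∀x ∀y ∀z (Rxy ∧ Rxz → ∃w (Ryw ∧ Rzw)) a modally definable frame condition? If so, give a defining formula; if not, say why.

Definable; ◇□r → □◇r defines it

Yes: it is convergence, defined by the .2 schema ◇□r → □◇r.
Suppose ◇□r→□◇r is valid. Take Rxy, Rxz and set V(r)={w : Ryw}. Then □r at y so ◇□r at x, so □◇r at x, so ◇r at z, giving w with Rzw and Ryw.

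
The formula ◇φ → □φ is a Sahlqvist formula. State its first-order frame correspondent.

Suppose ◇φ→□φ is valid. Take Rxy, Rxz and set V(φ)={y}. Then ◇φ at x, so □φ at x, so φ at z, i.e. z=y.
The converse is a direct semantic check.
Frame condition: ∀x ∀y ∀z (Rxy ∧ Rxz → y = z).

Partial functionality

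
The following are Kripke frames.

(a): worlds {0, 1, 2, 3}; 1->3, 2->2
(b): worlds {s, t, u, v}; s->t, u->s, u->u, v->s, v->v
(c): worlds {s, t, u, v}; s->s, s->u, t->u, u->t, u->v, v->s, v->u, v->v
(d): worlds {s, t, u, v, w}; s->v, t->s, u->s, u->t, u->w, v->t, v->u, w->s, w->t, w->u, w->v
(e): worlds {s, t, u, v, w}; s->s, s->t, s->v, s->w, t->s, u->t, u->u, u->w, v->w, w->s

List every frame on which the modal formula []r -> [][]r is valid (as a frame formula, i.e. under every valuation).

The schema corresponds to transitivity: forall x forall y forall z (Rxy & Ryz -> Rxz).
(a): condition met.
(b): fails — Rus and Rst but not Rut.
(c): fails — Ruv and Rvu but not Ruu.
(d): fails — Ruw and Rwu but not Ruu.
(e): fails — Ruw and Rws but not Rus.

(a)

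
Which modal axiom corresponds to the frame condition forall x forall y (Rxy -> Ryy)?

□(□q → q)

This is shift-reflexivity; the standard corresponding axiom is T□: □(□q → q).
Suppose □(□q→q) is valid. Take Rxy and set V(q)={w : Ryw}. Then at y, □q holds; since □(□q→q) at x, □q→q at y, so q at y, i.e. Ryy.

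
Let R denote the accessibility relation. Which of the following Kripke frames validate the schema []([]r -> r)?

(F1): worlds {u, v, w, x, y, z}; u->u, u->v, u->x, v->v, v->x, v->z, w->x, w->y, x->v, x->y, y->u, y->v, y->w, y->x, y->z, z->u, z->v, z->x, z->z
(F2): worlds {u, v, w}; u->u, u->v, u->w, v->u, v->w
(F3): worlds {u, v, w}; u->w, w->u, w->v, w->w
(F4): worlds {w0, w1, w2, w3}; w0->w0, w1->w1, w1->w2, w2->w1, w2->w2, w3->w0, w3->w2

(F4)

This is the axiom for shift-reflexivity; its first-order frame correspondent is forall x forall y (Rxy -> Ryy).
(F1): fails — Ryx but not Rxx.
(F2): fails — Ruv but not Rvv.
(F3): fails — Rwu but not Ruu.
(F4): condition met.
Valid on: (F4).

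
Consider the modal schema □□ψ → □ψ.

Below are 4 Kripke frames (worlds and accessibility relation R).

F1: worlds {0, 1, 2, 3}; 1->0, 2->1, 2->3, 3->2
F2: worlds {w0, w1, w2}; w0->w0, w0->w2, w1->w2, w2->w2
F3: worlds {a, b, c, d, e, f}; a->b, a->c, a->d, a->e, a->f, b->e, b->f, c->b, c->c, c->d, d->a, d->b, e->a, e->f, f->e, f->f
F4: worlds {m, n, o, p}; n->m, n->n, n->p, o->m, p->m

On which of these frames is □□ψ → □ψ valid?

The schema corresponds to density: ∀x ∀y (Rxy → ∃z (Rxz ∧ Rzy)).
F1: fails — R10 but no z with R1z and Rz0.
F2: ✓.
F3: fails — Rea but no z with Rez and Rza.
F4: fails — Rom but no z with Roz and Rzm.

F2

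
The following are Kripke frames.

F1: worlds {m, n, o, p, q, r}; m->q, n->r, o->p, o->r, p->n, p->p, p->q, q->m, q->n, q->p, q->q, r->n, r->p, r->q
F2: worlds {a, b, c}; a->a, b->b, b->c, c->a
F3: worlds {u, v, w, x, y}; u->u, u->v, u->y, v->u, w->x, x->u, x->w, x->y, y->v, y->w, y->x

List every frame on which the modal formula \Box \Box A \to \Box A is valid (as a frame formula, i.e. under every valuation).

F2

The schema corresponds to density: \forall x \forall y (Rxy \to \exists z (Rxz \wedge Rzy)).
F1: fails — Rnr but no z with Rnz and Rzr.
F2: satisfies the condition.
F3: fails — Rwx but no z with Rwz and Rzx.
Valid on: F2.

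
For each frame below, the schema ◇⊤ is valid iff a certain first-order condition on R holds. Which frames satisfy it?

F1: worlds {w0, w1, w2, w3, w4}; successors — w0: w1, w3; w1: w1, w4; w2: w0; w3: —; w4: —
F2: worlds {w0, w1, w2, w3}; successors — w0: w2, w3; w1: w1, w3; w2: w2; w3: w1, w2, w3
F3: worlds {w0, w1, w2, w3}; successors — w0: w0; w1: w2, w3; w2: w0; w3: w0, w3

F2, F3

Frame correspondent (Sahlqvist): ∀x ∃y Rxy — i.e. seriality.
F1: fails — world w3 has no successor.
F2: condition met.
F3: condition met.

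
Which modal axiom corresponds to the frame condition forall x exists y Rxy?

This is seriality; the standard corresponding axiom is D: □p → ◇p.
Suppose □p→◇p is valid. At any x set V(p)=W. Then □p at x, so ◇p at x, so x has a successor.

□p → ◇p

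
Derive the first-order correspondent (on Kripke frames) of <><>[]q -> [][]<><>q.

forall x forall y forall z ((x R^2 y & x R^2 z) -> exists w (yRw & z R^2 w))

This is a Sahlqvist (Geach-type) schema ◇^2□^1q → □^2◇^2q.
Minimal-valuation argument: fix x; take any y with xR^2y and any z with xR^2z. Set V(q) to the set of worlds R-reachable from y in exactly 1 step. Then □^1q holds at y, so the antecedent holds at x; validity forces ◇^2q at z, giving a w with zR^2w and yR^1w.
First-order correspondent: forall x forall y forall z ((x R^2 y & x R^2 z) -> exists w (yRw & z R^2 w)).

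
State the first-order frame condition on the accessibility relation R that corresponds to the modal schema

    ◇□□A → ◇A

∀x ∀y (xRy → ∃w (yR²w ∧ xRw))

This is a Sahlqvist (Geach-type) schema ◇^1□^2A → □^0◇^1A.
Minimal-valuation argument: fix x; take any y with xR^1y and any z with xR^0z. Set V(A) to the set of worlds R-reachable from y in exactly 2 steps. Then □^2A holds at y, so the antecedent holds at x; validity forces ◇^1A at z, giving a w with zR^1w and yR^2w.
First-order correspondent: ∀x ∀y (xRy → ∃w (yR²w ∧ xRw)).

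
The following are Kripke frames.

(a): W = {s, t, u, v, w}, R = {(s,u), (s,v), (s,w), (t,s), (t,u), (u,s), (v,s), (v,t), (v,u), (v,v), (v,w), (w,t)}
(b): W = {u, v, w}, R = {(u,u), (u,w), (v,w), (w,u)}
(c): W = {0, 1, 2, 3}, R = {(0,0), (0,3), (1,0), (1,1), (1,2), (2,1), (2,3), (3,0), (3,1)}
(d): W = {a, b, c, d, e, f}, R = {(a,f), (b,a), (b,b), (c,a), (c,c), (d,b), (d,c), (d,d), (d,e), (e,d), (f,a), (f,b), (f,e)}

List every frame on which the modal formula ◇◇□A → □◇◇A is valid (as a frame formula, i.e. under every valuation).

The schema corresponds to a generalized confluence (Geach) condition: ∀x ∀y ∀z ((xR²y ∧ xRz) → ∃w (yRw ∧ zR²w)).
(a): fails — sR²u, sRu but no w* with uRw* and uR²w*.
(b): ✓.
(c): ✓.
(d): fails — bR²a, bRa but no w with aRw and aR²w.
Valid on: (b), (c).

(b), (c)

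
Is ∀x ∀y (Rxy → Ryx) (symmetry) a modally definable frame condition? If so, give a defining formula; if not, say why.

This is a Sahlqvist condition; the B axiom r → □◇r defines it.
Suppose r→□◇r is valid. Take Rxy and set V(r)={x}. Then r at x, so □◇r at x, so ◇r at y, so some z with Ryz has r; z=x, i.e. Ryx.

Definable; r → □◇r defines it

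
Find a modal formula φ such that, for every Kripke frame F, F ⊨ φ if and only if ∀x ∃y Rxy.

□r → ◇r

This is seriality; the standard corresponding axiom is D: □r → ◇r.
Suppose □r→◇r is valid. At any x set V(r)=W. Then □r at x, so ◇r at x, so x has a successor.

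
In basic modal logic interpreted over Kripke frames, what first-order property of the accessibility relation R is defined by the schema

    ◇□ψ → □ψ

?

Equivalently (dual form): ◇ψ → □◇ψ.
Suppose ◇ψ→□◇ψ is valid. Take Rxy, Rxz and set V(ψ)={y}. Then ◇ψ at x, so □◇ψ at x, so ◇ψ at z, so some w with Rzw has ψ; w=y, i.e. Rzy. By symmetry of the argument, Ryz.

The Euclidean property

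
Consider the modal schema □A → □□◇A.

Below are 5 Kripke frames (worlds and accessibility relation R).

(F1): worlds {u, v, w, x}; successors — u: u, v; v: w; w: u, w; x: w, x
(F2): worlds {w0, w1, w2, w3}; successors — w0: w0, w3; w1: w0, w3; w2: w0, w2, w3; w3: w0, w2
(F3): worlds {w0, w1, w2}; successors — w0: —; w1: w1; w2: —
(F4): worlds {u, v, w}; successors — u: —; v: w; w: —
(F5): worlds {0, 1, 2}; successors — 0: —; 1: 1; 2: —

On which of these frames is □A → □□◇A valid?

(F2), (F3), (F4), (F5)

Frame correspondent (Sahlqvist): ∀x ∀z (xR²z → ∃w (xRw ∧ zRw)) — i.e. a generalized confluence (Geach) condition.
(F1): fails — uR²v but no t with uRt and vRt.
(F2): holds.
(F3): holds.
(F4): holds.
(F5): holds.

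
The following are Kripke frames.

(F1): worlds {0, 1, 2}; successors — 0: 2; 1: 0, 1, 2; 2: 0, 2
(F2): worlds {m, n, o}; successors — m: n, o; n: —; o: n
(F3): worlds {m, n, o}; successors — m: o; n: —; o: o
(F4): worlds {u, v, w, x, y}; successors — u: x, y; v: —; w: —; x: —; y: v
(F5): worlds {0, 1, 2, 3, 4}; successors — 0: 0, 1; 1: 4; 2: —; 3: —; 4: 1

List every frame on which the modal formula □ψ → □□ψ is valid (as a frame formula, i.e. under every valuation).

(F2), (F3)

This is the axiom for transitivity; its first-order frame correspondent is ∀x ∀y ∀z (Rxy ∧ Ryz → Rxz).
(F1): fails — R02 and R20 but not R00.
(F2): satisfies the condition.
(F3): satisfies the condition.
(F4): fails — Ruy and Ryv but not Ruv.
(F5): fails — R01 and R14 but not R04.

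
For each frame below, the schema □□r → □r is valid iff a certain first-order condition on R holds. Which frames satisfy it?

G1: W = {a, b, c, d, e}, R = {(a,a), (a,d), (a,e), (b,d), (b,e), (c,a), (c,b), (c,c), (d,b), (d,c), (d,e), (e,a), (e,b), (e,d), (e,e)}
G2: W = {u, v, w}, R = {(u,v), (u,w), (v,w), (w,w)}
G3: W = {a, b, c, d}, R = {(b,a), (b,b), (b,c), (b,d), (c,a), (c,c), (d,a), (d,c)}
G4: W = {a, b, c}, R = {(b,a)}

G1, G3

The schema corresponds to density: ∀x ∀y (Rxy → ∃z (Rxz ∧ Rzy)).
G1: holds.
G2: fails — Ruv but no z with Ruz and Rzv.
G3: holds.
G4: fails — Rba but no z with Rbz and Rza.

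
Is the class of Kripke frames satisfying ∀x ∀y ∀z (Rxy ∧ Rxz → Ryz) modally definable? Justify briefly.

Yes — defined by ◇r → □◇r

Yes: it is the Euclidean property, defined by the 5 schema ◇r → □◇r.
Suppose ◇r→□◇r is valid. Take Rxy, Rxz and set V(r)={y}. Then ◇r at x, so □◇r at x, so ◇r at z, so some w with Rzw has r; w=y, i.e. Rzy. By symmetry of the argument, Ryz.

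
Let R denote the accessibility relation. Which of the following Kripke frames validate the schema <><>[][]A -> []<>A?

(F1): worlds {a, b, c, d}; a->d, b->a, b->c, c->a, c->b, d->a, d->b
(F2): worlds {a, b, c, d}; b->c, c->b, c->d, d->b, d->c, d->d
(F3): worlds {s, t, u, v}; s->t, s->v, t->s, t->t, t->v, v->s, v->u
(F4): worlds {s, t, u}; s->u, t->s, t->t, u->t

none

The schema corresponds to a generalized confluence (Geach) condition: forall x forall y forall z ((x R^2 y & xRz) -> exists w (y R^2 w & zRw)).
(F1): fails — bR²a, bRa but no w with aR²w and aRw.
(F2): fails — cR²b, cRb but no w with bR²w and bRw.
(F3): fails — sR²u, sRt but no w with uR²w and tRw.
(F4): fails — tR²s, tRs but no w with sR²w and sRw.
Valid on no frame.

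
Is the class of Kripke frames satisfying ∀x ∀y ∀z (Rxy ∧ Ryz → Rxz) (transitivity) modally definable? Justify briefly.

Yes — defined by □q → □□q

This is a Sahlqvist condition; the 4 axiom □q → □□q defines it.
Suppose □q→□□q is valid. Take Rxy, Ryz and set V(q)={w : Rxw}. Then □q at x, so □□q at x, so □q at y, so q at z, i.e. Rxz.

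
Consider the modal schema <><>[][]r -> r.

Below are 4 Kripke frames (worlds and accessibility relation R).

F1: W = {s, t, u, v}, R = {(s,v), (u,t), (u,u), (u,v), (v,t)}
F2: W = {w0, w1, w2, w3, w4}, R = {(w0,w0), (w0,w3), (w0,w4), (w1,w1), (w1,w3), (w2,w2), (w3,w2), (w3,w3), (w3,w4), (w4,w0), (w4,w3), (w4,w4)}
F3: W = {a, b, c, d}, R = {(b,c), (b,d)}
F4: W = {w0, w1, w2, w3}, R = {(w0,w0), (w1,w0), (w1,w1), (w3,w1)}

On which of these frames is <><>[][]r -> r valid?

F3

This is the axiom for a generalized confluence (Geach) condition; its first-order frame correspondent is forall x forall y (x R^2 y -> exists w (y R^2 w & x = w)).
F1: fails — sR²t but no w with tR²w and s=w.
F2: fails — w0R²w2 but no w with w2R²w and w0=w.
F3: satisfies the condition.
F4: fails — w1R²w0 but no w with w0R²w and w1=w.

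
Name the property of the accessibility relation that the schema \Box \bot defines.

emptiness of R: \forall x \forall y \neg Rxy

□⊥ is valid iff no world has any successor (otherwise □⊥ fails at any world with one).
Conversely, on a frame with emptiness of R the schema holds at every world under every valuation.
Frame condition: \forall x \forall y \neg Rxy.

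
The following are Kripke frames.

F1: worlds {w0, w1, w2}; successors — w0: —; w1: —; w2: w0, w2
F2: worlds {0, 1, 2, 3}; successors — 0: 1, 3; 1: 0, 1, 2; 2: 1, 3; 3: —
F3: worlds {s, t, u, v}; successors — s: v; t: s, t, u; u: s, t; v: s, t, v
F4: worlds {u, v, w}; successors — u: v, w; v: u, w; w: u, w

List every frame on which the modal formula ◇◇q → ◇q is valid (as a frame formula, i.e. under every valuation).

F1

The schema corresponds to transitivity: ∀x ∀y ∀z (Rxy ∧ Ryz → Rxz).
F1: ✓.
F2: fails — R10 and R03 but not R13.
F3: fails — Rut and Rtu but not Ruu.
F4: fails — Ruv and Rvu but not Ruu.
Valid on: F1.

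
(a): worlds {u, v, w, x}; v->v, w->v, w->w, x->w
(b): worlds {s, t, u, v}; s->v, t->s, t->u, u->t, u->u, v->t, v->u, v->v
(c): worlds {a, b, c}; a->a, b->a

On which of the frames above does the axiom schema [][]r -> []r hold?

Frame correspondent (Sahlqvist): forall x forall y (Rxy -> exists z (Rxz & Rzy)) — i.e. density.
(a): ✓.
(b): fails — Rts but no z with Rtz and Rzs.
(c): ✓.

(a), (c)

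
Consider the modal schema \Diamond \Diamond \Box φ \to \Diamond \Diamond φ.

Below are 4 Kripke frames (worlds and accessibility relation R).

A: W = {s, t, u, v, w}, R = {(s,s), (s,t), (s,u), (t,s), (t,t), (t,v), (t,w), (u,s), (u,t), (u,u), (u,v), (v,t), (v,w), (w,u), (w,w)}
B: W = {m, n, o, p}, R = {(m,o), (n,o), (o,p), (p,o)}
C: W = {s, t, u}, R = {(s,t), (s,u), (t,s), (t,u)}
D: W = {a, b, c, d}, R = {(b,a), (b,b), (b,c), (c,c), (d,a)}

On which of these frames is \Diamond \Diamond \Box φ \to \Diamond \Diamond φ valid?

This is the axiom for a generalized confluence (Geach) condition; its first-order frame correspondent is \forall x \forall y (x R^2 y \to \exists w (yRw \wedge x R^2 w)).
A: holds.
B: fails — mR²p but no w with pRw and mR²w.
C: fails — sR²u but no w with uRw and sR²w.
D: fails — bR²a but no w with aRw and bR²w.

A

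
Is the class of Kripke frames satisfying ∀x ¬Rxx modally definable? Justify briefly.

Modal frame validity is preserved under surjective bounded morphisms.
The 5-cycle (worlds 0,1,2,3,4 with 0→1→2→3→4→0) is irreflexive, and the map sending every world to a single reflexive point • is a surjective bounded morphism (forth: every edge maps to (•,•); back: every world has a successor). So any modal formula valid on the 5-cycle is also valid on the reflexive point, which is not irreflexive.
So no modal formula (or set of formulas) defines exactly the irreflexive frames.

Not modally definable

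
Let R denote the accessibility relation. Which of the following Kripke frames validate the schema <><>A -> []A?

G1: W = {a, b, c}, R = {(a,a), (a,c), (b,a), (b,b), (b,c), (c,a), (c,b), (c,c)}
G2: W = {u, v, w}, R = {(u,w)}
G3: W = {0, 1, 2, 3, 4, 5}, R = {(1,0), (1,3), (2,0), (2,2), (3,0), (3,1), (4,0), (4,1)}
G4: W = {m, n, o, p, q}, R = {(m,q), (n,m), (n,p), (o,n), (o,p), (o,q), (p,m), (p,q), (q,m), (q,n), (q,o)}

Frame correspondent (Sahlqvist): forall x forall y forall z ((x R^2 y & xRz) -> exists w (y = w & z = w)) — i.e. a generalized confluence (Geach) condition.
G1: fails — aR²a, aRc but a ≠ c.
G2: condition met.
G3: fails — 1R²0, 1R3 but 0 ≠ 3.
G4: fails — mR²m, mRq but m ≠ q.

G2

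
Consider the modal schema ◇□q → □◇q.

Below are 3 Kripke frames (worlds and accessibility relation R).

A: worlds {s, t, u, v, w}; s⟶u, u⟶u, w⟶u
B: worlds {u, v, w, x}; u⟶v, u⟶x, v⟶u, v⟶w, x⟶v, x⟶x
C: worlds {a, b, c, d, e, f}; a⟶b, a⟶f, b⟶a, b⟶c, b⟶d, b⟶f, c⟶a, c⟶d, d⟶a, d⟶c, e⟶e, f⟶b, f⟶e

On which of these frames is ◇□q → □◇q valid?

A

Frame correspondent (Sahlqvist): ∀x ∀y ∀z (Rxy ∧ Rxz → ∃w (Ryw ∧ Rzw)) — i.e. convergence.
A: condition met.
B: fails — Ruv and Rux but v and x have no common successor.
C: fails — Rab and Raf but b and f have no common successor.
Valid on: A.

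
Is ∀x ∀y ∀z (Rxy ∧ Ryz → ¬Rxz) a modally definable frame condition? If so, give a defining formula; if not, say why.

Not definable by any modal formula

Modal frame validity is preserved under surjective bounded morphisms.
The 7-cycle (worlds a,b,c,d,e,f,g with a→b→c→d→e→f→g→a) is intransitive. Mapping every world to a single reflexive point • is a surjective bounded morphism; the reflexive point is not intransitive (R••∧R•• but R••).
So no modal formula (or set of formulas) defines exactly the intransitive frames.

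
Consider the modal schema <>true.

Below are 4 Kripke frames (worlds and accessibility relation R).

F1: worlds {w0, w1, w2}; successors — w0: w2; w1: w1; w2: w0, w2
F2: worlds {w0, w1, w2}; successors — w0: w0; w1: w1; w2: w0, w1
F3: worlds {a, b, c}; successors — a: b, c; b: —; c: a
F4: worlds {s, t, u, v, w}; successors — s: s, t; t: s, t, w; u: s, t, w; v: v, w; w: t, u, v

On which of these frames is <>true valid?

F1, F2, F4

Frame correspondent (Sahlqvist): forall x exists y Rxy — i.e. seriality.
F1: ✓.
F2: ✓.
F3: fails — world b has no successor.
F4: ✓.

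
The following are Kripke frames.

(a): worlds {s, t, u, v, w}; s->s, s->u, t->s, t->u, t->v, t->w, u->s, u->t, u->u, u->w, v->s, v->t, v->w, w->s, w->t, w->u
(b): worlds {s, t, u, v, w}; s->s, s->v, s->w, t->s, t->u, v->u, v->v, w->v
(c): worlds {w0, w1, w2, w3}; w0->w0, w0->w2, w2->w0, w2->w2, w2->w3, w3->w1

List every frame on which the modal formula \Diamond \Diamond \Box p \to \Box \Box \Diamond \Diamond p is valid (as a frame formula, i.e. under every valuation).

(a)

The schema corresponds to a generalized confluence (Geach) condition: \forall x \forall y \forall z ((x R^2 y \wedge x R^2 z) \to \exists w (yRw \wedge z R^2 w)).
(a): condition met.
(b): fails — sR²s, sR²u but no w* with sRw* and uR²w*.
(c): fails — w0R²w0, w0R²w3 but no w with w0Rw and w3R²w.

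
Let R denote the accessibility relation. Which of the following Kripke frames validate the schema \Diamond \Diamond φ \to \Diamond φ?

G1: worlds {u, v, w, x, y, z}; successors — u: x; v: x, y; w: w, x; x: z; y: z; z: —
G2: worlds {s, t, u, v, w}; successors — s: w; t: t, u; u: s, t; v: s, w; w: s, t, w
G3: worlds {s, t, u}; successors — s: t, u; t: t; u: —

The schema corresponds to transitivity: \forall x \forall y \forall z (Rxy \wedge Ryz \to Rxz).
G1: fails — Rwx and Rxz but not Rwz.
G2: fails — Rwt and Rtu but not Rwu.
G3: satisfies the condition.

G3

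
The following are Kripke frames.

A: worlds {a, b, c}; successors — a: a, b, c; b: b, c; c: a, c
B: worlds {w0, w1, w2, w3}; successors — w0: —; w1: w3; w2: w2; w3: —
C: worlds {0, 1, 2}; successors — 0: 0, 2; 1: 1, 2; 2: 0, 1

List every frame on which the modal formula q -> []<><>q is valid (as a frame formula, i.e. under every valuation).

This is the axiom for a generalized confluence (Geach) condition; its first-order frame correspondent is forall x forall z (xRz -> exists w (x = w & z R^2 w)).
A: ✓.
B: fails — w1Rw3 but no w with w1=w and w3R²w.
C: ✓.

A, C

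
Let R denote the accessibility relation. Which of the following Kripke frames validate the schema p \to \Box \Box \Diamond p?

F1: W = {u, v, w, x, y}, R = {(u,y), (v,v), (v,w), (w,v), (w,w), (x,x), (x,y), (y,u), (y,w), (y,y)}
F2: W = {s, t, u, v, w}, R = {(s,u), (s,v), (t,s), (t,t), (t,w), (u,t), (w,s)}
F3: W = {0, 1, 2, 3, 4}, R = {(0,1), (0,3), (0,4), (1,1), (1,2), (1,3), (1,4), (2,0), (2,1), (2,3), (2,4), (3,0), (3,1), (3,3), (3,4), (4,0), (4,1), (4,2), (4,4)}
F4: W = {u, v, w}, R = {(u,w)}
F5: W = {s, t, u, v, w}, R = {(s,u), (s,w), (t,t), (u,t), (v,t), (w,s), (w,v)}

F4

Frame correspondent (Sahlqvist): \forall x \forall z (x R^2 z \to \exists w (x = w \wedge zRw)) — i.e. a generalized confluence (Geach) condition.
F1: fails — uR²u but no t with u=t and uRt.
F2: fails — tR²s but no w* with t=w* and sRw*.
F3: fails — 0R²0 but no w with 0=w and 0Rw.
F4: holds.
F5: fails — sR²s but no w* with s=w* and sRw*.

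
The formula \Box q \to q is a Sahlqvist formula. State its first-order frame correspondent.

Reflexivity

Suppose □q→q is valid. At any x set V(q)={w : Rxw}. Then □q holds at x, so q holds at x, i.e. Rxx.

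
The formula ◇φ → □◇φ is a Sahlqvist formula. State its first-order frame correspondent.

The Euclidean property

This schema is the 5 axiom.
Its frame correspondent is the Euclidean property — ∀x ∀y ∀z (Rxy ∧ Rxz → Ryz).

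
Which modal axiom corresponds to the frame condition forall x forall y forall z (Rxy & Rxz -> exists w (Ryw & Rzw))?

◇□ψ → □◇ψ

This is convergence; the standard corresponding axiom is .2: ◇□ψ → □◇ψ.
Suppose ◇□ψ→□◇ψ is valid. Take Rxy, Rxz and set V(ψ)={w : Ryw}. Then □ψ at y so ◇□ψ at x, so □◇ψ at x, so ◇ψ at z, giving w with Rzw and Ryw.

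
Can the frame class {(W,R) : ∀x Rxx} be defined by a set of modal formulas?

Yes, by □r → r

The condition is reflexivity. A defining modal formula is □r → r.
Suppose □r→r is valid. At any x set V(r)={w : Rxw}. Then □r holds at x, so r holds at x, i.e. Rxx.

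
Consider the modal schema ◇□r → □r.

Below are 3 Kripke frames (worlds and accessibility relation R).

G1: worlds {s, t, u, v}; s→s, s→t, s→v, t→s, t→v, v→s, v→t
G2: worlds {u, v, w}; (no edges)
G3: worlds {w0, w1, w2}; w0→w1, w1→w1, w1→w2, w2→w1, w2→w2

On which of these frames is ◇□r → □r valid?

G2, G3

The schema corresponds to the Euclidean property: ∀x ∀y ∀z (Rxy ∧ Rxz → Ryz).
G1: fails — Rsv and Rsv but not Rvv.
G2: holds.
G3: holds.
Valid on: G2, G3.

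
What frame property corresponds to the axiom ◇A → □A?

partial functionality: ∀x ∀y ∀z (Rxy ∧ Rxz → y = z)

Suppose ◇A→□A is valid. Take Rxy, Rxz and set V(A)={y}. Then ◇A at x, so □A at x, so A at z, i.e. z=y.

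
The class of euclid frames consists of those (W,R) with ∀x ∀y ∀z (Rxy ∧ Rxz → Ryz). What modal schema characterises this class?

◇s → □◇s

The condition is the Euclidean property. The 5 schema ◇s → □◇s defines it.
Suppose ◇s→□◇s is valid. Take Rxy, Rxz and set V(s)={y}. Then ◇s at x, so □◇s at x, so ◇s at z, so some w with Rzw has s; w=y, i.e. Rzy. By symmetry of the argument, Ryz.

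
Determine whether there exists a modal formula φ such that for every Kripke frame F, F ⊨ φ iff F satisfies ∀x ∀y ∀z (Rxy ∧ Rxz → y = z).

This is a Sahlqvist condition; the CD axiom ◇r → □r defines it.
Suppose ◇r→□r is valid. Take Rxy, Rxz and set V(r)={y}. Then ◇r at x, so □r at x, so r at z, i.e. z=y.

Yes — defined by ◇r → □r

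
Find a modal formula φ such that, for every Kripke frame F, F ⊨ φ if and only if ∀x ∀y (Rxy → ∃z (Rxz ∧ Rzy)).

□□r → □r

The condition is density. The C4 schema □□r → □r defines it.
Suppose □□r→□r is valid. Take Rxy and set V(r)={w : xR²w}. Then □□r at x, so □r at x, so r at y, i.e. ∃z(Rxz∧Rzy).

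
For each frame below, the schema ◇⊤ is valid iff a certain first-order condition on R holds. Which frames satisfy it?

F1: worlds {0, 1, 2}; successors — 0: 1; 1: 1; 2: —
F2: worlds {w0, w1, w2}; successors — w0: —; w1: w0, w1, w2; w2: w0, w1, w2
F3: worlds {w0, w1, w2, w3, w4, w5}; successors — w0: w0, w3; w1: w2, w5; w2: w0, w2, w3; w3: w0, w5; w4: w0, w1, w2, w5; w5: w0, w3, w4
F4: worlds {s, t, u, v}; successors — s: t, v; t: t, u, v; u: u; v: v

F3, F4

The schema corresponds to seriality: ∀x ∃y Rxy.
F1: fails — world 2 has no successor.
F2: fails — world w0 has no successor.
F3: condition met.
F4: condition met.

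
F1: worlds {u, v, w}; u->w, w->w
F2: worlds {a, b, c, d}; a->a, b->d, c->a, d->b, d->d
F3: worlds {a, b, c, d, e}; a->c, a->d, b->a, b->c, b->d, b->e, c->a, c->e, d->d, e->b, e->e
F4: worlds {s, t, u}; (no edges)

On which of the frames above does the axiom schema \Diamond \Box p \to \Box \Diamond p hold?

F1, F2, F4

Frame correspondent (Sahlqvist): \forall x \forall y \forall z (Rxy \wedge Rxz \to \exists w (Ryw \wedge Rzw)) — i.e. convergence.
F1: satisfies the condition.
F2: satisfies the condition.
F3: fails — Rac and Rad but c and d have no common successor.
F4: satisfies the condition.
Valid on: F1, F2, F4.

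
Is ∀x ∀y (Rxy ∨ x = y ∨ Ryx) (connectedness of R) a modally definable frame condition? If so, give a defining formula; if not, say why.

No

If a class were modally definable it would be closed under disjoint unions (Goldblatt–Thomason).
Take 4 disjoint single-world reflexive frames: each is trivially connected, but their disjoint union has 4 worlds with no edge between distinct components, so it is not connected.
So the class is not modally definable.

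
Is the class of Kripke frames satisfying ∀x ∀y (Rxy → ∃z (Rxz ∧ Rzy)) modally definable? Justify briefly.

Definable; □□p → □p defines it

Yes: it is density, defined by the C4 schema □□p → □p.
Suppose □□p→□p is valid. Take Rxy and set V(p)={w : xR²w}. Then □□p at x, so □p at x, so p at y, i.e. ∃z(Rxz∧Rzy).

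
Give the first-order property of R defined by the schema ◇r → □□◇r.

∀x ∀y ∀z ((xRy ∧ xR²z) → ∃w (y = w ∧ zRw))

This is a Sahlqvist (Geach-type) schema ◇^1□^0r → □^2◇^1r.
First-order correspondent: ∀x ∀y ∀z ((xRy ∧ xR²z) → ∃w (y = w ∧ zRw)).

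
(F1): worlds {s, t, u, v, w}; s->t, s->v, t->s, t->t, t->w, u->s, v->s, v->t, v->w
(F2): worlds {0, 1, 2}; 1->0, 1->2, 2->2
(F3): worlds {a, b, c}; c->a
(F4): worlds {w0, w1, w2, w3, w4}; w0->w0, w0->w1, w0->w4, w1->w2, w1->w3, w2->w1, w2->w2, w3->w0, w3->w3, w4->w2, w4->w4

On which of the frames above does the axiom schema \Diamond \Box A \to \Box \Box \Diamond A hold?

Frame correspondent (Sahlqvist): \forall x \forall y \forall z ((xRy \wedge x R^2 z) \to \exists w (yRw \wedge zRw)) — i.e. a generalized confluence (Geach) condition.
(F1): fails — sRt, sR²w but no w* with tRw* and wRw*.
(F2): fails — 1R0, 1R²2 but no w with 0Rw and 2Rw.
(F3): holds.
(F4): fails — w0Rw0, w0R²w1 but no w with w0Rw and w1Rw.

(F3)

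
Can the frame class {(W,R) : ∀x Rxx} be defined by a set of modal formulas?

Yes: it is reflexivity, defined by the T schema □r → r.

Definable; □r → r defines it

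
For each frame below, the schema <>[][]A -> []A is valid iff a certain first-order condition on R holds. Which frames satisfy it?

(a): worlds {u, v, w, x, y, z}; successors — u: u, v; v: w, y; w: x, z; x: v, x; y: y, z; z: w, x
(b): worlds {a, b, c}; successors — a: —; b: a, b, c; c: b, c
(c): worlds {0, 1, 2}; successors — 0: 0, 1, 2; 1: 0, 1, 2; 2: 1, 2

Frame correspondent (Sahlqvist): forall x forall y forall z ((xRy & xRz) -> exists w (y R^2 w & z = w)) — i.e. a generalized confluence (Geach) condition.
(a): fails — uRv, uRu but no t with vR²t and u=t.
(b): fails — bRa, bRa but no w with aR²w and a=w.
(c): condition met.

(c)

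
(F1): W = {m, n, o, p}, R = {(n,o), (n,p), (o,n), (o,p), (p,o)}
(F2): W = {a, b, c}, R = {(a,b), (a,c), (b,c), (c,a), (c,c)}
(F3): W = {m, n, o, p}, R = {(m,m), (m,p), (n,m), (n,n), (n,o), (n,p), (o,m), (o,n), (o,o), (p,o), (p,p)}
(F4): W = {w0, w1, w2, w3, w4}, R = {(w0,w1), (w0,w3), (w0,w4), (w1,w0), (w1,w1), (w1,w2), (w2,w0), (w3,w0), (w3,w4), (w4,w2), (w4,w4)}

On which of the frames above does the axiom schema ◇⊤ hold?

Frame correspondent (Sahlqvist): ∀x ∃y Rxy — i.e. seriality.
(F1): fails — world m has no successor.
(F2): ✓.
(F3): ✓.
(F4): ✓.
Valid on: (F2), (F3), (F4).

(F2), (F3), (F4)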